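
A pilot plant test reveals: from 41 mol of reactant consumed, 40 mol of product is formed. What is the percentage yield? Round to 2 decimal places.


Yield = (moles product / moles consumed) * 100%
Yield = (40 / 41) * 100
Yield = 0.9756 * 100
Yield = 97.56%


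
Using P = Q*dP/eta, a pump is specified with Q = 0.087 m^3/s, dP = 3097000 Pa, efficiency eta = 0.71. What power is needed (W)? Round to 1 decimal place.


P = Q * dP / eta
P = 0.087 * 3097000 / 0.71
P = 269439.0 / 0.71
P = 379491.5 W


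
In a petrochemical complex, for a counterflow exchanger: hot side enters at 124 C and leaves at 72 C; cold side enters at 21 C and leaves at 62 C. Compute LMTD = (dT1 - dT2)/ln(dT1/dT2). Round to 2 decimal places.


dT1 = Th_in - Tc_out = 124 - 62 = 62
dT2 = Th_out - Tc_in = 72 - 21 = 51
LMTD = (dT1 - dT2) / ln(dT1/dT2)
LMTD = (62 - 51) / ln(62/51)
LMTD = 56.32 K


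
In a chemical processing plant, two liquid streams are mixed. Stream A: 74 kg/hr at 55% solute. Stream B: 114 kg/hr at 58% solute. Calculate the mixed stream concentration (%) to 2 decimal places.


Mass balance on solute: F1*x1 + F2*x2 = F3*x3
F3 = F1 + F2 = 74 + 114 = 188 kg/hr
x3 = (F1*x1 + F2*x2)/F3
x3 = (74*0.55 + 114*0.58) / 188
x3 = 56.82%


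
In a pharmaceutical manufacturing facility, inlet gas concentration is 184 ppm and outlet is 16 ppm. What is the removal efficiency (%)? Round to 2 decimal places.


Efficiency = (G_in - G_out) / G_in * 100%
Efficiency = (184 - 16) / 184 * 100
Efficiency = 168 / 184 * 100
Efficiency = 91.30%


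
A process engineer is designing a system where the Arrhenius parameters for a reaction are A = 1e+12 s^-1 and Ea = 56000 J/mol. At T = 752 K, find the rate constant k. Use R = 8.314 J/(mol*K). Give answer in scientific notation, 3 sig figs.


k = A * exp(-Ea/(R*T))
k = 1e+12 * exp(-56000 / (8.314 * 752))
k = 1e+12 * exp(-8.95695)
k = 1.29e+08


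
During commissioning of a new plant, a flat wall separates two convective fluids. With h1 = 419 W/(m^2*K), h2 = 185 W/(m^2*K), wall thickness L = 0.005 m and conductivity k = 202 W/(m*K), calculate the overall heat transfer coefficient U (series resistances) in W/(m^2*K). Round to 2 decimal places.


1/U = 1/h1 + L/k + 1/h2
1/U = 1/419 + 0.005/202 + 1/185
1/U = 0.0023866348 + 2.47525e-05 + 0.0054054054
1/U = 0.0078167927
U = 127.93 W/(m^2*K)


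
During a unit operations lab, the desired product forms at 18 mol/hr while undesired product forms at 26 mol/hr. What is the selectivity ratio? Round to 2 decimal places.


S = desired product rate / undesired product rate
S = 18 / 26
S = 0.69


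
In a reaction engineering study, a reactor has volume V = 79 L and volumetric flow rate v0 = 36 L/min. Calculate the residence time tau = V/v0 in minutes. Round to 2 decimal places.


tau = V / v0
tau = 79 / 36
tau = 2.19 min


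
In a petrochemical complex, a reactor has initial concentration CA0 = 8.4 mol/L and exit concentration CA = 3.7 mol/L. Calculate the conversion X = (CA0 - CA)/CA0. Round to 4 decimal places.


X = (CA0 - CA) / CA0
X = (8.4 - 3.7) / 8.4
X = 4.7 / 8.4
X = 0.5595


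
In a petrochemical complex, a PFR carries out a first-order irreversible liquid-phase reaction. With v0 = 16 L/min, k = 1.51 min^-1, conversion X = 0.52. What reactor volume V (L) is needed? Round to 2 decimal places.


V = (v0/k) * ln(1/(1-X))
V = (16/1.51) * ln(1/(1-0.52))
V = 10.596026 * ln(2.083333)
V = 10.596026 * 0.733969
V = 7.78 L


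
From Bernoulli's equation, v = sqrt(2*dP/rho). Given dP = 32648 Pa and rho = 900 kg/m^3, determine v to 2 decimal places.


v = sqrt(2*dP/rho)
v = sqrt(2*32648/900)
v = sqrt(72.551111)
v = 8.52 m/s


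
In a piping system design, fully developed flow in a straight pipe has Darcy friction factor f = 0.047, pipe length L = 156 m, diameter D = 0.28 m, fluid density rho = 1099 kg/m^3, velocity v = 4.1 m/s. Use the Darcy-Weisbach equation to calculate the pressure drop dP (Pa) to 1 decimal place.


dP = f * (L/D) * (rho*v^2/2)
dP = 0.047 * (156/0.28) * (1099*4.1^2/2)
L/D = 557.14285714
rho*v^2/2 = 1099*16.81/2 = 9237.095
dP = 0.047 * 557.14285714 * 9237.095
dP = 241879.9 Pa


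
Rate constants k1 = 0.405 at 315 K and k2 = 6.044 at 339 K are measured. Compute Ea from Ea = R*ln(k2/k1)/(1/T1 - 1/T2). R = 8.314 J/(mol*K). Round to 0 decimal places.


Ea = R * ln(k2/k1) / (1/T1 - 1/T2)
ln(k2/k1) = ln(6.044/0.405) = 2.7029343
1/T1 - 1/T2 = 1/315 - 1/339 = 0.000224750667
Ea = 8.314 * 2.7029343 / 0.000224750667
Ea = 99987 J/mol


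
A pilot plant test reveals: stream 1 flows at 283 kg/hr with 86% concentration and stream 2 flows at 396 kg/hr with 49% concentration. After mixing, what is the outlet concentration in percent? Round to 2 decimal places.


Mass balance on solute: F1*x1 + F2*x2 = F3*x3
F3 = F1 + F2 = 283 + 396 = 679 kg/hr
x3 = (F1*x1 + F2*x2)/F3
x3 = (283*0.86 + 396*0.49) / 679
x3 = 64.42%


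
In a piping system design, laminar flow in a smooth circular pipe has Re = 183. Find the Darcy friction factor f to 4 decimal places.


f = 64 / Re
f = 64 / 183
f = 0.3497


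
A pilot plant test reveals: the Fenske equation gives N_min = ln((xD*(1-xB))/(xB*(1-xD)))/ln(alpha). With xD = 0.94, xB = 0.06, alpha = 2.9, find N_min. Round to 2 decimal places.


N_min = ln((xD*(1-xB))/(xB*(1-xD))) / ln(alpha)
Numerator inside ln: 0.8836 / 0.0036 = 245.444444
ln(245.444444) = 5.503071
ln(alpha) = ln(2.9) = 1.064711
N_min = 5.503071 / 1.064711 = 5.17


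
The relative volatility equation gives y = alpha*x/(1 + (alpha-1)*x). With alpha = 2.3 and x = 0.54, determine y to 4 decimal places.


y = alpha*x / (1 + (alpha-1)*x)
y = 2.3*0.54 / (1 + (2.3-1)*0.54)
y = 1.242 / (1 + 0.702)
y = 1.242 / 1.702
y = 0.7297


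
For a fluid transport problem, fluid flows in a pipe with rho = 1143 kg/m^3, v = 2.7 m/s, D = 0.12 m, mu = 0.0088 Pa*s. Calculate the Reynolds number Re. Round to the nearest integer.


Re = rho * v * D / mu
Re = 1143 * 2.7 * 0.12 / 0.0088
Re = 370.332 / 0.0088
Re = 42083


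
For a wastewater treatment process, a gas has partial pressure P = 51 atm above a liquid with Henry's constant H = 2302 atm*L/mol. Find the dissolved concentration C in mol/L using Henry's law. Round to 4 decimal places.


C = P / H
C = 51 / 2302
C = 0.0222 mol/L


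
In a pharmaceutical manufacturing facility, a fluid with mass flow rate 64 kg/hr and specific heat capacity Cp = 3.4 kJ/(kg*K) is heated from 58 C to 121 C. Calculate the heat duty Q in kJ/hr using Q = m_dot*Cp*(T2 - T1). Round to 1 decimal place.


Q = m_dot * Cp * (T2 - T1)
Q = 64 * 3.4 * (121 - 58)
Q = 64 * 3.4 * 63
Q = 13708.8 kJ/hr


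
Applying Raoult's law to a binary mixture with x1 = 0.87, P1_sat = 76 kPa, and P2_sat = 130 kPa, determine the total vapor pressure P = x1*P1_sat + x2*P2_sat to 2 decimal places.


P = x1*P1_sat + x2*P2_sat
x2 = 1 - x1 = 1 - 0.87 = 0.13
P = 0.87*76 + 0.13*130
P = 66.12 + 16.9
P = 83.02 kPa


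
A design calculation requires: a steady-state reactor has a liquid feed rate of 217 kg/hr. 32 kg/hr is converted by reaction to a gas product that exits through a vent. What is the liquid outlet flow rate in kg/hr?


Steady-state mass balance on the main outlet: F_out = F_in - F_removed
F_out = 217 - 32
F_out = 185 kg/hr


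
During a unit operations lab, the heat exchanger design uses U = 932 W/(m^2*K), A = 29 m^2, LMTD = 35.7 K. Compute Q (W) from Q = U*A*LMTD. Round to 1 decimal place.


Q = U * A * LMTD
Q = 932 * 29 * 35.7
Q = 964899.6 W


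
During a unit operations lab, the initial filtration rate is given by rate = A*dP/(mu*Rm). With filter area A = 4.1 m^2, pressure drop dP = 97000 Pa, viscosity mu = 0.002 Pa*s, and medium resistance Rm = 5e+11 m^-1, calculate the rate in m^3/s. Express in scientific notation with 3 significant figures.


rate = A * dP / (mu * Rm)
rate = 4.1 * 97000 / (0.002 * 5e+11)
rate = 397700.0 / 1.000e+09
rate = 3.98e-04 m^3/s


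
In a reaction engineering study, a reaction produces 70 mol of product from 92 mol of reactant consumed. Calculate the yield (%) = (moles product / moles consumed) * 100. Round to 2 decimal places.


Yield = (moles product / moles consumed) * 100%
Yield = (70 / 92) * 100
Yield = 0.7609 * 100
Yield = 76.09%


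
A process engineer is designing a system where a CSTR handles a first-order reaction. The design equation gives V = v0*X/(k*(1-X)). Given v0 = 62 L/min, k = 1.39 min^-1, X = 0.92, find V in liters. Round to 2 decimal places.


V = v0 * X / (k * (1 - X))
V = 62 * 0.92 / (1.39 * (1 - 0.92))
V = 57.04 / (1.39 * 0.08)
V = 57.04 / 0.1112
V = 512.95 L


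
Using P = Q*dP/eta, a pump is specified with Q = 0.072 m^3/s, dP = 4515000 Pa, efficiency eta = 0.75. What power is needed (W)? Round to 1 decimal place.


P = Q * dP / eta
P = 0.072 * 4515000 / 0.75
P = 325080.0 / 0.75
P = 433440.0 W


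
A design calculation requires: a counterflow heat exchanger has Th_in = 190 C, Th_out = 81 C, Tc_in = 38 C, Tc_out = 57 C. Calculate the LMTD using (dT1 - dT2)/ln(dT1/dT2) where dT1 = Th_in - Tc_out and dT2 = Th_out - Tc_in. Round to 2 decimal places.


dT1 = Th_in - Tc_out = 190 - 57 = 133
dT2 = Th_out - Tc_in = 81 - 38 = 43
LMTD = (dT1 - dT2) / ln(dT1/dT2)
LMTD = (133 - 43) / ln(133/43)
LMTD = 79.71 K


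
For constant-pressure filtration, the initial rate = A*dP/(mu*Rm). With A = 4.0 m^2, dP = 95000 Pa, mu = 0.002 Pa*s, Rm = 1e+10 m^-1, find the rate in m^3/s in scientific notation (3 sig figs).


rate = A * dP / (mu * Rm)
rate = 4.0 * 95000 / (0.002 * 1e+10)
rate = 380000.0 / 2.000e+07
rate = 1.90e-02 m^3/s


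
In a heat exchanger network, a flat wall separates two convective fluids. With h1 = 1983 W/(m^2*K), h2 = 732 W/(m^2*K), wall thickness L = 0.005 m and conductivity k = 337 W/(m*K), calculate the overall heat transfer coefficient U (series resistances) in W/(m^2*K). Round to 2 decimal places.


1/U = 1/h1 + L/k + 1/h2
1/U = 1/1983 + 0.005/337 + 1/732
1/U = 0.0005042864 + 1.48368e-05 + 0.0013661202
1/U = 0.0018852434
U = 530.44 W/(m^2*K)


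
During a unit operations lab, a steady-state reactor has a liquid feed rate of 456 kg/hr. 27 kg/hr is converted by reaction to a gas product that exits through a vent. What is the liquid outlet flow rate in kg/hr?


Steady-state mass balance on the main outlet: F_out = F_in - F_removed
F_out = 456 - 27
F_out = 429 kg/hr


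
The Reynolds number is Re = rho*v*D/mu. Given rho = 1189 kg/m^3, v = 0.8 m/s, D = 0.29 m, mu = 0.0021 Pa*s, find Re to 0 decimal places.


Re = rho * v * D / mu
Re = 1189 * 0.8 * 0.29 / 0.0021
Re = 275.848 / 0.0021
Re = 131356


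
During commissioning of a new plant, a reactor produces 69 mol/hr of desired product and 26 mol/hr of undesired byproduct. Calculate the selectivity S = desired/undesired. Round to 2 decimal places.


S = desired product rate / undesired product rate
S = 69 / 26
S = 2.65


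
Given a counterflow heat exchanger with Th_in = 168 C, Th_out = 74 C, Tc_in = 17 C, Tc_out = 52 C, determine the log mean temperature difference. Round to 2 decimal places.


dT1 = Th_in - Tc_out = 168 - 52 = 116
dT2 = Th_out - Tc_in = 74 - 17 = 57
LMTD = (dT1 - dT2) / ln(dT1/dT2)
LMTD = (116 - 57) / ln(116/57)
LMTD = 83.04 K


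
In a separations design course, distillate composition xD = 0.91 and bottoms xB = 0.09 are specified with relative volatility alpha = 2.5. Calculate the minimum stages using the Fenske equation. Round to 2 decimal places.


N_min = ln((xD*(1-xB))/(xB*(1-xD))) / ln(alpha)
Numerator inside ln: 0.8281 / 0.0081 = 102.234568
ln(102.234568) = 4.62727
ln(alpha) = ln(2.5) = 0.916291
N_min = 4.62727 / 0.916291 = 5.05


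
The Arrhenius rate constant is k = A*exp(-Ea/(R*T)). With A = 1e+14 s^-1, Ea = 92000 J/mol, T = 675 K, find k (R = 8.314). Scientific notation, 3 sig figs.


k = A * exp(-Ea/(R*T))
k = 1e+14 * exp(-92000 / (8.314 * 675))
k = 1e+14 * exp(-16.393589)
k = 7.59e+06


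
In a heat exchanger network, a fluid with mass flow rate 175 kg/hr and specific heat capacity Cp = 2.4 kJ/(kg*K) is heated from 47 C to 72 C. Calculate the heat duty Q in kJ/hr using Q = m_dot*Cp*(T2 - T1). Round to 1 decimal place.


Q = m_dot * Cp * (T2 - T1)
Q = 175 * 2.4 * (72 - 47)
Q = 175 * 2.4 * 25
Q = 10500.0 kJ/hr


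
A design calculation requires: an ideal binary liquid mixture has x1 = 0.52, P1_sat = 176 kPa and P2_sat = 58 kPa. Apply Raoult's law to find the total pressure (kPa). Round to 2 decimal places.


P = x1*P1_sat + x2*P2_sat
x2 = 1 - x1 = 1 - 0.52 = 0.48
P = 0.52*176 + 0.48*58
P = 91.52 + 27.84
P = 119.36 kPa


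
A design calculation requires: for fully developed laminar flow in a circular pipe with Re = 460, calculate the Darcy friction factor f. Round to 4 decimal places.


f = 64 / Re
f = 64 / 460
f = 0.1391


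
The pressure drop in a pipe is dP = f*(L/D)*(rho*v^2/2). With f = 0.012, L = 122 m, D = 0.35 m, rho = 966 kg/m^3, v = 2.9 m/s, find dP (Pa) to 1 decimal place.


dP = f * (L/D) * (rho*v^2/2)
dP = 0.012 * (122/0.35) * (966*2.9^2/2)
L/D = 348.57142857
rho*v^2/2 = 966*8.41/2 = 4062.03
dP = 0.012 * 348.57142857 * 4062.03
dP = 16990.9 Pa


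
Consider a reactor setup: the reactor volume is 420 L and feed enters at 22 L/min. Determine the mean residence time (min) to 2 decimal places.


tau = V / v0
tau = 420 / 22
tau = 19.09 min


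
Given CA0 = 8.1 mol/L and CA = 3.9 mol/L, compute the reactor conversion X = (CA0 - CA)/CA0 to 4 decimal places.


X = (CA0 - CA) / CA0
X = (8.1 - 3.9) / 8.1
X = 4.2 / 8.1
X = 0.5185


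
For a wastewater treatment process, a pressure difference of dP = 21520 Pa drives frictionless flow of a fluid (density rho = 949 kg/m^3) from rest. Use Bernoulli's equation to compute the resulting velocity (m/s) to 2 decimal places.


v = sqrt(2*dP/rho)
v = sqrt(2*21520/949)
v = sqrt(45.353003)
v = 6.73 m/s


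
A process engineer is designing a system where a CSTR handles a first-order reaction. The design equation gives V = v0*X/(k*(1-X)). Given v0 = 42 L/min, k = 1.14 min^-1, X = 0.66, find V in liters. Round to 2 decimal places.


V = v0 * X / (k * (1 - X))
V = 42 * 0.66 / (1.14 * (1 - 0.66))
V = 27.72 / (1.14 * 0.34)
V = 27.72 / 0.3876
V = 71.52 L


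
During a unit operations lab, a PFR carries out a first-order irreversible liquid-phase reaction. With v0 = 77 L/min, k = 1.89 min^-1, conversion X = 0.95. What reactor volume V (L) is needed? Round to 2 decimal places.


V = (v0/k) * ln(1/(1-X))
V = (77/1.89) * ln(1/(1-0.95))
V = 40.740741 * ln(20.0)
V = 40.740741 * 2.995732
V = 122.05 L


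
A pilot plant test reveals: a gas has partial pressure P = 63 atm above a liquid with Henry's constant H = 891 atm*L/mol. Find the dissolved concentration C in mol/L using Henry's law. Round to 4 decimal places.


C = P / H
C = 63 / 891
C = 0.0707 mol/L


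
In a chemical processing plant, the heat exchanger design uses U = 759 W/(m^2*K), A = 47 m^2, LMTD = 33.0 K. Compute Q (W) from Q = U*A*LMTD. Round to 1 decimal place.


Q = U * A * LMTD
Q = 759 * 47 * 33.0
Q = 1177209.0 W


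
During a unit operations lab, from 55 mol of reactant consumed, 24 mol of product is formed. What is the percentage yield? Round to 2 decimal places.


Yield = (moles product / moles consumed) * 100%
Yield = (24 / 55) * 100
Yield = 0.4364 * 100
Yield = 43.64%


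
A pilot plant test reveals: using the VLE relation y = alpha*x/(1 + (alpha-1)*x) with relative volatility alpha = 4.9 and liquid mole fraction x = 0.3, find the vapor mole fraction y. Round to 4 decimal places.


y = alpha*x / (1 + (alpha-1)*x)
y = 4.9*0.3 / (1 + (4.9-1)*0.3)
y = 1.47 / (1 + 1.17)
y = 1.47 / 2.17
y = 0.6774


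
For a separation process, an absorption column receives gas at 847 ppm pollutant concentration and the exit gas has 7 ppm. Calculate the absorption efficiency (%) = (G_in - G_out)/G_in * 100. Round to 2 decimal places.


Efficiency = (G_in - G_out) / G_in * 100%
Efficiency = (847 - 7) / 847 * 100
Efficiency = 840 / 847 * 100
Efficiency = 99.17%


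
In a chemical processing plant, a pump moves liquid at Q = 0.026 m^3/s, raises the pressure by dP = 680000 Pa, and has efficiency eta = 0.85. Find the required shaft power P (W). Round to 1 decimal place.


P = Q * dP / eta
P = 0.026 * 680000 / 0.85
P = 17680.0 / 0.85
P = 20800.0 W


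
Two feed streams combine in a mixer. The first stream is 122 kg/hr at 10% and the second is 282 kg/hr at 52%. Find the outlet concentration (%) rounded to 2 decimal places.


Mass balance on solute: F1*x1 + F2*x2 = F3*x3
F3 = F1 + F2 = 122 + 282 = 404 kg/hr
x3 = (F1*x1 + F2*x2)/F3
x3 = (122*0.1 + 282*0.52) / 404
x3 = 39.32%


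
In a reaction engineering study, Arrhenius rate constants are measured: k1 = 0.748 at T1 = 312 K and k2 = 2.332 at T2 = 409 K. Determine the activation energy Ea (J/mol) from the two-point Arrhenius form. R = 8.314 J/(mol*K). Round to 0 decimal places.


Ea = R * ln(k2/k1) / (1/T1 - 1/T2)
ln(k2/k1) = ln(2.332/0.748) = 1.1370786
1/T1 - 1/T2 = 1/312 - 1/409 = 0.00076014043
Ea = 8.314 * 1.1370786 / 0.00076014043
Ea = 12437 J/mol


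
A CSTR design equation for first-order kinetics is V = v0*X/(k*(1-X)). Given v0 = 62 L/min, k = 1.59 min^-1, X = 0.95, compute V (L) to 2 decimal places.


V = v0 * X / (k * (1 - X))
V = 62 * 0.95 / (1.59 * (1 - 0.95))
V = 58.9 / (1.59 * 0.05)
V = 58.9 / 0.0795
V = 740.88 L


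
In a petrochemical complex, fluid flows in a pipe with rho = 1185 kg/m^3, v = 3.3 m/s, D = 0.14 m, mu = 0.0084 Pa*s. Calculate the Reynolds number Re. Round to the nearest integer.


Re = rho * v * D / mu
Re = 1185 * 3.3 * 0.14 / 0.0084
Re = 547.47 / 0.0084
Re = 65175


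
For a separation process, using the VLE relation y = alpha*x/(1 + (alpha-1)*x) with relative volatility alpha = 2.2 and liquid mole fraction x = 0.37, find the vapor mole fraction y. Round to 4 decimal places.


y = alpha*x / (1 + (alpha-1)*x)
y = 2.2*0.37 / (1 + (2.2-1)*0.37)
y = 0.814 / (1 + 0.444)
y = 0.814 / 1.444
y = 0.5637


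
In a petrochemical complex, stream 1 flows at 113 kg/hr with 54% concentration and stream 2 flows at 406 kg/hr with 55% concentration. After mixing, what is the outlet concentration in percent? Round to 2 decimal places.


Mass balance on solute: F1*x1 + F2*x2 = F3*x3
F3 = F1 + F2 = 113 + 406 = 519 kg/hr
x3 = (F1*x1 + F2*x2)/F3
x3 = (113*0.54 + 406*0.55) / 519
x3 = 54.78%


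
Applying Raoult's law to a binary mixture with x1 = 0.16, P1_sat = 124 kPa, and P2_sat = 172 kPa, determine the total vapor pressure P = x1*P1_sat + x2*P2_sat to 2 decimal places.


P = x1*P1_sat + x2*P2_sat
x2 = 1 - x1 = 1 - 0.16 = 0.84
P = 0.16*124 + 0.84*172
P = 19.84 + 144.48
P = 164.32 kPa


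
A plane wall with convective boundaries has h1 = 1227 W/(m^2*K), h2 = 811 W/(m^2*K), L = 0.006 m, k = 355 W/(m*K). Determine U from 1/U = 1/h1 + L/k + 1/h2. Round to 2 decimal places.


1/U = 1/h1 + L/k + 1/h2
1/U = 1/1227 + 0.006/355 + 1/811
1/U = 0.0008149959 + 1.69014e-05 + 0.0012330456
1/U = 0.0020649429
U = 484.27 W/(m^2*K)


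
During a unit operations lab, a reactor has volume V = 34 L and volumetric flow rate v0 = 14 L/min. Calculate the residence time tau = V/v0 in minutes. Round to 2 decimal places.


tau = V / v0
tau = 34 / 14
tau = 2.43 min


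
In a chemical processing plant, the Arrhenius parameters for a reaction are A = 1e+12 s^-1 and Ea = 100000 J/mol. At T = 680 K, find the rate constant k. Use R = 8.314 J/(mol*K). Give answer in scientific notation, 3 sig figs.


k = A * exp(-Ea/(R*T))
k = 1e+12 * exp(-100000 / (8.314 * 680))
k = 1e+12 * exp(-17.688095)
k = 2.08e+04


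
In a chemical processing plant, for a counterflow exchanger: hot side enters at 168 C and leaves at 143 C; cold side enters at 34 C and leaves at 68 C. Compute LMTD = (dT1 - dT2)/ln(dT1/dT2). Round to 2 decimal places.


dT1 = Th_in - Tc_out = 168 - 68 = 100
dT2 = Th_out - Tc_in = 143 - 34 = 109
LMTD = (dT1 - dT2) / ln(dT1/dT2)
LMTD = (100 - 109) / ln(100/109)
LMTD = 104.44 K


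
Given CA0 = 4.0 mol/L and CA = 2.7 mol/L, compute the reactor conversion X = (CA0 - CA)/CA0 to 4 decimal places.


X = (CA0 - CA) / CA0
X = (4.0 - 2.7) / 4.0
X = 1.3 / 4.0
X = 0.3250


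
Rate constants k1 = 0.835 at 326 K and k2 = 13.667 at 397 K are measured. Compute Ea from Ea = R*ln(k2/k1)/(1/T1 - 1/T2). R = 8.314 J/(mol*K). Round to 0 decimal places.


Ea = R * ln(k2/k1) / (1/T1 - 1/T2)
ln(k2/k1) = ln(13.667/0.835) = 2.7953077
1/T1 - 1/T2 = 1/326 - 1/397 = 0.000548592975
Ea = 8.314 * 2.7953077 / 0.000548592975
Ea = 42363 J/mol


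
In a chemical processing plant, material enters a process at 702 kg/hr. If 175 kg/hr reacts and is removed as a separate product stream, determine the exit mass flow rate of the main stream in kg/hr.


Steady-state mass balance on the main outlet: F_out = F_in - F_removed
F_out = 702 - 175
F_out = 527 kg/hr


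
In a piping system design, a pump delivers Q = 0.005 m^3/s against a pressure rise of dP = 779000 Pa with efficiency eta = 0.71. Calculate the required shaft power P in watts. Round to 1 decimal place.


P = Q * dP / eta
P = 0.005 * 779000 / 0.71
P = 3895.0 / 0.71
P = 5485.9 W


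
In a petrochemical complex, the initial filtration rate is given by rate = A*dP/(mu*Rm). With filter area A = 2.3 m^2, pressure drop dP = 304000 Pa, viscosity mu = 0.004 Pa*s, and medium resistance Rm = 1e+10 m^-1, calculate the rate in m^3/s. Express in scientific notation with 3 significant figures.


rate = A * dP / (mu * Rm)
rate = 2.3 * 304000 / (0.004 * 1e+10)
rate = 699200.0 / 4.000e+07
rate = 1.75e-02 m^3/s


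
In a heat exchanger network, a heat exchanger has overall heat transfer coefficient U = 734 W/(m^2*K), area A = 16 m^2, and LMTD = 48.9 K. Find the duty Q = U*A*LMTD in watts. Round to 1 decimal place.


Q = U * A * LMTD
Q = 734 * 16 * 48.9
Q = 574281.6 W


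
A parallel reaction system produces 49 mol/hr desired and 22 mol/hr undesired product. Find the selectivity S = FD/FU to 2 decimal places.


S = desired product rate / undesired product rate
S = 49 / 22
S = 2.23


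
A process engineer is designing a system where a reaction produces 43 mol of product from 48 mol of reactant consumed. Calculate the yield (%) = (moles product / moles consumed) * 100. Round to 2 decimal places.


Yield = (moles product / moles consumed) * 100%
Yield = (43 / 48) * 100
Yield = 0.8958 * 100
Yield = 89.58%


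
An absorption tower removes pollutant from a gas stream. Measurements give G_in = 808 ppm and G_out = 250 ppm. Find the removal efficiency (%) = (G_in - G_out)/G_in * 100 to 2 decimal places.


Efficiency = (G_in - G_out) / G_in * 100%
Efficiency = (808 - 250) / 808 * 100
Efficiency = 558 / 808 * 100
Efficiency = 69.06%


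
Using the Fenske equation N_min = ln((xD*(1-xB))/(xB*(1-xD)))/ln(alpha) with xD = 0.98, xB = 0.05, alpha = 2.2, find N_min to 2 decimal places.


N_min = ln((xD*(1-xB))/(xB*(1-xD))) / ln(alpha)
Numerator inside ln: 0.931 / 0.001 = 931.0
ln(931.0) = 6.836259
ln(alpha) = ln(2.2) = 0.788457
N_min = 6.836259 / 0.788457 = 8.67


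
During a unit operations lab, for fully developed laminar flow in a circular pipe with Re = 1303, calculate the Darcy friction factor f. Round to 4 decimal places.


f = 64 / Re
f = 64 / 1303
f = 0.0491


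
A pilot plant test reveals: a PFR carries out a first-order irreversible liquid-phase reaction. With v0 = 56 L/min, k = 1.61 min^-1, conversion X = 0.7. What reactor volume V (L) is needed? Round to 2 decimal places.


V = (v0/k) * ln(1/(1-X))
V = (56/1.61) * ln(1/(1-0.7))
V = 34.782609 * ln(3.333333)
V = 34.782609 * 1.203973
V = 41.88 L


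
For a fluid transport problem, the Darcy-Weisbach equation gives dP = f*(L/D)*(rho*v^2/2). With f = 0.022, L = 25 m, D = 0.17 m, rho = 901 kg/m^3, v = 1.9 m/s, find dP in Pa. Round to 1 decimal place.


dP = f * (L/D) * (rho*v^2/2)
dP = 0.022 * (25/0.17) * (901*1.9^2/2)
L/D = 147.05882353
rho*v^2/2 = 901*3.61/2 = 1626.305
dP = 0.022 * 147.05882353 * 1626.305
dP = 5261.6 Pa


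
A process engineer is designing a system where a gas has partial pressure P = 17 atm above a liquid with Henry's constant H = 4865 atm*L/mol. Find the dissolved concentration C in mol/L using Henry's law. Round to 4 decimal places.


C = P / H
C = 17 / 4865
C = 0.0035 mol/L


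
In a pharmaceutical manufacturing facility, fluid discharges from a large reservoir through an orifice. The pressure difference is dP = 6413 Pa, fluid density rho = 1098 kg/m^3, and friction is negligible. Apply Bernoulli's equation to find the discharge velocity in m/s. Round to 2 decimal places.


v = sqrt(2*dP/rho)
v = sqrt(2*6413/1098)
v = sqrt(11.681239)
v = 3.42 m/s


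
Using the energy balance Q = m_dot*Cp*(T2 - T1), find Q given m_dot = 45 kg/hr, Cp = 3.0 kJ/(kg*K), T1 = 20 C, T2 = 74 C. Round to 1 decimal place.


Q = m_dot * Cp * (T2 - T1)
Q = 45 * 3.0 * (74 - 20)
Q = 45 * 3.0 * 54
Q = 7290.0 kJ/hr


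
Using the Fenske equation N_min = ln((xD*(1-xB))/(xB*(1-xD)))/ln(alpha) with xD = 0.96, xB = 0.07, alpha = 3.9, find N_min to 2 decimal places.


N_min = ln((xD*(1-xB))/(xB*(1-xD))) / ln(alpha)
Numerator inside ln: 0.8928 / 0.0028 = 318.857143
ln(318.857143) = 5.764743
ln(alpha) = ln(3.9) = 1.360977
N_min = 5.764743 / 1.360977 = 4.24


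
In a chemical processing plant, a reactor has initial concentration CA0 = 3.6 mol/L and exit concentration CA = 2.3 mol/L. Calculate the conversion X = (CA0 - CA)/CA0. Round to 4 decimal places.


X = (CA0 - CA) / CA0
X = (3.6 - 2.3) / 3.6
X = 1.3 / 3.6
X = 0.3611


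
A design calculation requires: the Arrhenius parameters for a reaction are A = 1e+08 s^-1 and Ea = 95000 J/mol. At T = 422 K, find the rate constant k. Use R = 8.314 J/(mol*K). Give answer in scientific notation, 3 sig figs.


k = A * exp(-Ea/(R*T))
k = 1e+08 * exp(-95000 / (8.314 * 422))
k = 1e+08 * exp(-27.077037)
k = 1.74e-04


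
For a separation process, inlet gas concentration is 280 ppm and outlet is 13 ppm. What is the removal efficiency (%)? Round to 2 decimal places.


Efficiency = (G_in - G_out) / G_in * 100%
Efficiency = (280 - 13) / 280 * 100
Efficiency = 267 / 280 * 100
Efficiency = 95.36%


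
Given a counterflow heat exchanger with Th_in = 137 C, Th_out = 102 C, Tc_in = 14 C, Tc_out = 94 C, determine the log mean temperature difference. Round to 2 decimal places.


dT1 = Th_in - Tc_out = 137 - 94 = 43
dT2 = Th_out - Tc_in = 102 - 14 = 88
LMTD = (dT1 - dT2) / ln(dT1/dT2)
LMTD = (43 - 88) / ln(43/88)
LMTD = 62.84 K


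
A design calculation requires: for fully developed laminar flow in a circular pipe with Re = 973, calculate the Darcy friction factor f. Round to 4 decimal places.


f = 64 / Re
f = 64 / 973
f = 0.0658


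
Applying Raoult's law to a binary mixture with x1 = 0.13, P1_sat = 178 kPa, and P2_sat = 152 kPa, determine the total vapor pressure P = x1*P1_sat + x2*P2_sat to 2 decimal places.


P = x1*P1_sat + x2*P2_sat
x2 = 1 - x1 = 1 - 0.13 = 0.87
P = 0.13*178 + 0.87*152
P = 23.14 + 132.24
P = 155.38 kPa


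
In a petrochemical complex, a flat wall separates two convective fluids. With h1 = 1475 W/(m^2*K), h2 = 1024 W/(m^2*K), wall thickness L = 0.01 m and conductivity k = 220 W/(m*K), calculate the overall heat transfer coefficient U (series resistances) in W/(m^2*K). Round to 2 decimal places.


1/U = 1/h1 + L/k + 1/h2
1/U = 1/1475 + 0.01/220 + 1/1024
1/U = 0.0006779661 + 4.54545e-05 + 0.0009765625
1/U = 0.0016999831
U = 588.24 W/(m^2*K)


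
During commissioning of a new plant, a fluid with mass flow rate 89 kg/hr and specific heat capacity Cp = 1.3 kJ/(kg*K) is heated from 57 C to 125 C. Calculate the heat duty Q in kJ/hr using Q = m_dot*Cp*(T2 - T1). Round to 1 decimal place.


Q = m_dot * Cp * (T2 - T1)
Q = 89 * 1.3 * (125 - 57)
Q = 89 * 1.3 * 68
Q = 7867.6 kJ/hr


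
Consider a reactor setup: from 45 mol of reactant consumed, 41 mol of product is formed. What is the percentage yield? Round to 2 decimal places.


Yield = (moles product / moles consumed) * 100%
Yield = (41 / 45) * 100
Yield = 0.9111 * 100
Yield = 91.11%


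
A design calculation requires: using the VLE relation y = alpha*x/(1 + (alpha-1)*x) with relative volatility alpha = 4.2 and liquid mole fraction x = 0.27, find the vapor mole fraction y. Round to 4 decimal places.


y = alpha*x / (1 + (alpha-1)*x)
y = 4.2*0.27 / (1 + (4.2-1)*0.27)
y = 1.134 / (1 + 0.864)
y = 1.134 / 1.864
y = 0.6084


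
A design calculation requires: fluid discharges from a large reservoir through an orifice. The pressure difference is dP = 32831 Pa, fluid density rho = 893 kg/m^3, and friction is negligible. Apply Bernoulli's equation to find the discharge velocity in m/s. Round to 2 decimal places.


v = sqrt(2*dP/rho)
v = sqrt(2*32831/893)
v = sqrt(73.529675)
v = 8.57 m/s


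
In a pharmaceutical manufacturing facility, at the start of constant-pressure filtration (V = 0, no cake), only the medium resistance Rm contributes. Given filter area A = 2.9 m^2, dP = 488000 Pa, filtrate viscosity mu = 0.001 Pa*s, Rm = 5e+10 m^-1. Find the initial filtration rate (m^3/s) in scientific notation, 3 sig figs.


rate = A * dP / (mu * Rm)
rate = 2.9 * 488000 / (0.001 * 5e+10)
rate = 1415200.0 / 5.000e+07
rate = 2.83e-02 m^3/s


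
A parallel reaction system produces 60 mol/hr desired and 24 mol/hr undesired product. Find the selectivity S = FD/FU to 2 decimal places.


S = desired product rate / undesired product rate
S = 60 / 24
S = 2.50


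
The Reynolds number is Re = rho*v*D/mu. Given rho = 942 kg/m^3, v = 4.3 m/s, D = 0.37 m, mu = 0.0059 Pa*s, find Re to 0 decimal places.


Re = rho * v * D / mu
Re = 942 * 4.3 * 0.37 / 0.0059
Re = 1498.722 / 0.0059
Re = 254021


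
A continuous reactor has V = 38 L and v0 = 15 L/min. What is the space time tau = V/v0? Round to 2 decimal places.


tau = V / v0
tau = 38 / 15
tau = 2.53 min


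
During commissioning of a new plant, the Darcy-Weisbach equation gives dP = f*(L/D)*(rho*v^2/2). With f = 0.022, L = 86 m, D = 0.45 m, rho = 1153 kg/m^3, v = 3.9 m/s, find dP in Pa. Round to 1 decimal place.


dP = f * (L/D) * (rho*v^2/2)
dP = 0.022 * (86/0.45) * (1153*3.9^2/2)
L/D = 191.11111111
rho*v^2/2 = 1153*15.21/2 = 8768.565
dP = 0.022 * 191.11111111 * 8768.565
dP = 36866.9 Pa


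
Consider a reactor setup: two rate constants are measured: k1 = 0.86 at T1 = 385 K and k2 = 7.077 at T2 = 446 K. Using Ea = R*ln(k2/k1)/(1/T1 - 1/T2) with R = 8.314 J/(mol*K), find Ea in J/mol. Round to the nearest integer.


Ea = R * ln(k2/k1) / (1/T1 - 1/T2)
ln(k2/k1) = ln(7.077/0.86) = 2.107673
1/T1 - 1/T2 = 1/385 - 1/446 = 0.000355250131
Ea = 8.314 * 2.107673 / 0.000355250131
Ea = 49326 J/mol


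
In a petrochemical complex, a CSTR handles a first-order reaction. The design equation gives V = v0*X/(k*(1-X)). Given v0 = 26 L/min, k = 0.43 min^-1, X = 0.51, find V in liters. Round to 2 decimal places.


V = v0 * X / (k * (1 - X))
V = 26 * 0.51 / (0.43 * (1 - 0.51))
V = 13.26 / (0.43 * 0.49)
V = 13.26 / 0.2107
V = 62.93 L


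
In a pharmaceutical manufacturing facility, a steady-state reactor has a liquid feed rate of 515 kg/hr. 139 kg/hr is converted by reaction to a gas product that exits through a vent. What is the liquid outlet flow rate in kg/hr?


Steady-state mass balance on the main outlet: F_out = F_in - F_removed
F_out = 515 - 139
F_out = 376 kg/hr


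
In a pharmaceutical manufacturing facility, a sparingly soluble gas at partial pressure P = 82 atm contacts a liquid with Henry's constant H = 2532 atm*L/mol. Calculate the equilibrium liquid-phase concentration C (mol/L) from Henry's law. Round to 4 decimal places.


C = P / H
C = 82 / 2532
C = 0.0324 mol/L


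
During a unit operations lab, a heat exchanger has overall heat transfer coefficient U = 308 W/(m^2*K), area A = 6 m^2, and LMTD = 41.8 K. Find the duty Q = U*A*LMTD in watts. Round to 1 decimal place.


Q = U * A * LMTD
Q = 308 * 6 * 41.8
Q = 77246.4 W


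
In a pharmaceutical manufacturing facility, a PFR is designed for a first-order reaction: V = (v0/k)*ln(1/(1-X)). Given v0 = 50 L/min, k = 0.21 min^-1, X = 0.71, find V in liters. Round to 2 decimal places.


V = (v0/k) * ln(1/(1-X))
V = (50/0.21) * ln(1/(1-0.71))
V = 238.095238 * ln(3.448276)
V = 238.095238 * 1.237874
V = 294.73 L


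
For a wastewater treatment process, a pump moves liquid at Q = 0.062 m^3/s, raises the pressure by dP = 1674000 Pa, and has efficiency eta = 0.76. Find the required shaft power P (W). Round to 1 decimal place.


P = Q * dP / eta
P = 0.062 * 1674000 / 0.76
P = 103788.0 / 0.76
P = 136563.2 W


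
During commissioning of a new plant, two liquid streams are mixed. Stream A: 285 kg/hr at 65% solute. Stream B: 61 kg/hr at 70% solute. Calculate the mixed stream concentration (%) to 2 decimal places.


Mass balance on solute: F1*x1 + F2*x2 = F3*x3
F3 = F1 + F2 = 285 + 61 = 346 kg/hr
x3 = (F1*x1 + F2*x2)/F3
x3 = (285*0.65 + 61*0.7) / 346
x3 = 65.88%


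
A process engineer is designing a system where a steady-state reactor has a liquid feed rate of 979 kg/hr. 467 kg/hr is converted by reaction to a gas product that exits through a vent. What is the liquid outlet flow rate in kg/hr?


Steady-state mass balance on the main outlet: F_out = F_in - F_removed
F_out = 979 - 467
F_out = 512 kg/hr


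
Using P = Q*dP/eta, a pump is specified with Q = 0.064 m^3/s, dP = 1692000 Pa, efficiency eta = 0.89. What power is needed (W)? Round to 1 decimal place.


P = Q * dP / eta
P = 0.064 * 1692000 / 0.89
P = 108288.0 / 0.89
P = 121671.9 W


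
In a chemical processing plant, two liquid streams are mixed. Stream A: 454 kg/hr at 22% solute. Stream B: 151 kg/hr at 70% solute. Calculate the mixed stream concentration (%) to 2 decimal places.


Mass balance on solute: F1*x1 + F2*x2 = F3*x3
F3 = F1 + F2 = 454 + 151 = 605 kg/hr
x3 = (F1*x1 + F2*x2)/F3
x3 = (454*0.22 + 151*0.7) / 605
x3 = 33.98%


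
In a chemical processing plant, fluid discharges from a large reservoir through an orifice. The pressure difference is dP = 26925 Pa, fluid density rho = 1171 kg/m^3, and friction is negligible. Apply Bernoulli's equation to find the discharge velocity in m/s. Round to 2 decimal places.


v = sqrt(2*dP/rho)
v = sqrt(2*26925/1171)
v = sqrt(45.986336)
v = 6.78 m/s


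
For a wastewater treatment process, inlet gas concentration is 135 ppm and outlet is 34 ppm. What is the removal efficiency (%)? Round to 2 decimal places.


Efficiency = (G_in - G_out) / G_in * 100%
Efficiency = (135 - 34) / 135 * 100
Efficiency = 101 / 135 * 100
Efficiency = 74.81%


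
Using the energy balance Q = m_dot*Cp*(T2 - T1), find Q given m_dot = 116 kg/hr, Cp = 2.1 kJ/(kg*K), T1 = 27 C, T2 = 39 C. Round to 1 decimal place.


Q = m_dot * Cp * (T2 - T1)
Q = 116 * 2.1 * (39 - 27)
Q = 116 * 2.1 * 12
Q = 2923.2 kJ/hr


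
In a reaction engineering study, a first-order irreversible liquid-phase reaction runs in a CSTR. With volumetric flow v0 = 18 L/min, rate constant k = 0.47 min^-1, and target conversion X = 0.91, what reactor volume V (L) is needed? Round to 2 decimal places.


V = v0 * X / (k * (1 - X))
V = 18 * 0.91 / (0.47 * (1 - 0.91))
V = 16.38 / (0.47 * 0.09)
V = 16.38 / 0.0423
V = 387.23 L


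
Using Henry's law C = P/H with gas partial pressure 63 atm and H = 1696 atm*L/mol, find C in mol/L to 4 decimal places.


C = P / H
C = 63 / 1696
C = 0.0371 mol/L


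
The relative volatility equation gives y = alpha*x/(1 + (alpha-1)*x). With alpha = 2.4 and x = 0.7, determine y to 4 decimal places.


y = alpha*x / (1 + (alpha-1)*x)
y = 2.4*0.7 / (1 + (2.4-1)*0.7)
y = 1.68 / (1 + 0.98)
y = 1.68 / 1.98
y = 0.8485


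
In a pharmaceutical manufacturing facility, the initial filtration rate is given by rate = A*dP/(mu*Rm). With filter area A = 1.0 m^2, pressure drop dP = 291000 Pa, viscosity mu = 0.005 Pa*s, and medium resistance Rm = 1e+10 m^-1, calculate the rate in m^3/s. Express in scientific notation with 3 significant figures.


rate = A * dP / (mu * Rm)
rate = 1.0 * 291000 / (0.005 * 1e+10)
rate = 291000.0 / 5.000e+07
rate = 5.82e-03 m^3/s


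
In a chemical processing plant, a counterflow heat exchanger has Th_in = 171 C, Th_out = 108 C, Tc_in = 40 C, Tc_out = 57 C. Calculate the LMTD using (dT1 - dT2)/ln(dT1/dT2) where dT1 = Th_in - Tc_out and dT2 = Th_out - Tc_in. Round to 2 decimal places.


dT1 = Th_in - Tc_out = 171 - 57 = 114
dT2 = Th_out - Tc_in = 108 - 40 = 68
LMTD = (dT1 - dT2) / ln(dT1/dT2)
LMTD = (114 - 68) / ln(114/68)
LMTD = 89.03 K


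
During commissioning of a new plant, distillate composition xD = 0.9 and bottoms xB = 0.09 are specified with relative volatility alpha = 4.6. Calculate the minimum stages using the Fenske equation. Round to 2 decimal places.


N_min = ln((xD*(1-xB))/(xB*(1-xD))) / ln(alpha)
Numerator inside ln: 0.819 / 0.009 = 91.0
ln(91.0) = 4.51086
ln(alpha) = ln(4.6) = 1.526056
N_min = 4.51086 / 1.526056 = 2.96


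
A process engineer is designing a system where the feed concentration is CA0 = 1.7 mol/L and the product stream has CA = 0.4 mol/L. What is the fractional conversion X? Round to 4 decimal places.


X = (CA0 - CA) / CA0
X = (1.7 - 0.4) / 1.7
X = 1.3 / 1.7
X = 0.7647


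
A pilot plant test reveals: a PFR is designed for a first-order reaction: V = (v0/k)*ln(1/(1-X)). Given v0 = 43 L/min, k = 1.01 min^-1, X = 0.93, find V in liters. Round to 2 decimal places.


V = (v0/k) * ln(1/(1-X))
V = (43/1.01) * ln(1/(1-0.93))
V = 42.574257 * ln(14.285714)
V = 42.574257 * 2.65926
V = 113.22 L


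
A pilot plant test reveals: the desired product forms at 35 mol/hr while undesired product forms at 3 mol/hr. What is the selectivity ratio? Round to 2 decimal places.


S = desired product rate / undesired product rate
S = 35 / 3
S = 11.67


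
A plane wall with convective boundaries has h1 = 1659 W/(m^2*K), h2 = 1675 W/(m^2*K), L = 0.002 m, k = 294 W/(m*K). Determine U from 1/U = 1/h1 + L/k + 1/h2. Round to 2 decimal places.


1/U = 1/h1 + L/k + 1/h2
1/U = 1/1659 + 0.002/294 + 1/1675
1/U = 0.0006027728 + 6.8027e-06 + 0.0005970149
1/U = 0.0012065904
U = 828.78 W/(m^2*K)


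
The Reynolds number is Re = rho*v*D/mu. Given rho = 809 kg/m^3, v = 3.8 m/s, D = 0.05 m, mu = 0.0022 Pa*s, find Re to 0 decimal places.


Re = rho * v * D / mu
Re = 809 * 3.8 * 0.05 / 0.0022
Re = 153.71 / 0.0022
Re = 69868


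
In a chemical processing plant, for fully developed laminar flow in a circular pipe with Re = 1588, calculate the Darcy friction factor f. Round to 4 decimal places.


f = 64 / Re
f = 64 / 1588
f = 0.0403


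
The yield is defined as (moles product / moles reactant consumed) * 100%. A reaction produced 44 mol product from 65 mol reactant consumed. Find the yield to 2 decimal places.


Yield = (moles product / moles consumed) * 100%
Yield = (44 / 65) * 100
Yield = 0.6769 * 100
Yield = 67.69%


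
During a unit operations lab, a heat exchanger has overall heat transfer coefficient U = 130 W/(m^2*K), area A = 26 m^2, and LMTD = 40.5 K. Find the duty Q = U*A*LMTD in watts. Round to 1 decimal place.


Q = U * A * LMTD
Q = 130 * 26 * 40.5
Q = 136890.0 W


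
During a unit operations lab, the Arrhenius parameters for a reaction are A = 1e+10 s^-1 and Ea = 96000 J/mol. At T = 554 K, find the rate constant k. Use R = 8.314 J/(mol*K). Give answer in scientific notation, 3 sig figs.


k = A * exp(-Ea/(R*T))
k = 1e+10 * exp(-96000 / (8.314 * 554))
k = 1e+10 * exp(-20.842579)
k = 8.88e+00


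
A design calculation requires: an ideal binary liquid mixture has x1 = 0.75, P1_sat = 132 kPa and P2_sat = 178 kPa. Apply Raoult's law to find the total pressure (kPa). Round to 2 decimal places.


P = x1*P1_sat + x2*P2_sat
x2 = 1 - x1 = 1 - 0.75 = 0.25
P = 0.75*132 + 0.25*178
P = 99.0 + 44.5
P = 143.50 kPa


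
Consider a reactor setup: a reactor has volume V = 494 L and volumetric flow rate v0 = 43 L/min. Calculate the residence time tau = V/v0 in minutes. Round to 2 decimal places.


tau = V / v0
tau = 494 / 43
tau = 11.49 min
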